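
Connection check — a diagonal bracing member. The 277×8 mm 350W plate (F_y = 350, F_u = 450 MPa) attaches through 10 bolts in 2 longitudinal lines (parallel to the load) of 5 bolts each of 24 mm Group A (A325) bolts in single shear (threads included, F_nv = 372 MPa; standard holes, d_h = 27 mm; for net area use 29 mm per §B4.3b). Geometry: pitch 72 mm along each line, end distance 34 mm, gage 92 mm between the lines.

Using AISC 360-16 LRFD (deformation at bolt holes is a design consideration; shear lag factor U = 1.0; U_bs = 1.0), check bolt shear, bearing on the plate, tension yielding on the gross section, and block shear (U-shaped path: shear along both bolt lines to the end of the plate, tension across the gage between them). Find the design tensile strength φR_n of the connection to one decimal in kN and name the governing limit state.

Bolt shear: A_b = π(24)²/4 = 452.39 mm². φR_n = 0.75 × 372 × 452.39 × 10 × 1 = 1262.2 kN.
Bearing (8 mm plate, F_u = 450 MPa): end bolts L_c = 34 − 27/2 = 20.5, R_n = min(1.2×20.5×8×450, 2.4×24×8×450) = 88.56 kN/bolt; interior L_c = 72 − 27 = 45, R_n = 194.4 kN/bolt. φR_n = 0.75 × (2×88.56 + 8×194.4) = 1299.2 kN.
Tension yield (gross): A_g = 277×8 = 2216 mm². φR_n = 0.90 × 350 × 2216 = 698.0 kN.
Block shear: shear path 2×[34+4×72] = 2×322 mm, A_gv = 5152, A_nv = 2×(322 − 4.5×29)×8 = 3064 mm²; tension across gage: (92 − 1×29)×8 = 504 mm². R_n = min(0.6×450×3064, 0.6×350×5152) + 1.0×450×504 = min(827.28, 1081.9) + 226.8 = 1054.1 kN. φR_n = 0.75 × 1054.1 = 790.6 kN.
Governing: min(1262.2, 1299.2, 698.0, 790.6) = 698.0 kN → gross-section yield.

698.0 kN (gross-section yield governs)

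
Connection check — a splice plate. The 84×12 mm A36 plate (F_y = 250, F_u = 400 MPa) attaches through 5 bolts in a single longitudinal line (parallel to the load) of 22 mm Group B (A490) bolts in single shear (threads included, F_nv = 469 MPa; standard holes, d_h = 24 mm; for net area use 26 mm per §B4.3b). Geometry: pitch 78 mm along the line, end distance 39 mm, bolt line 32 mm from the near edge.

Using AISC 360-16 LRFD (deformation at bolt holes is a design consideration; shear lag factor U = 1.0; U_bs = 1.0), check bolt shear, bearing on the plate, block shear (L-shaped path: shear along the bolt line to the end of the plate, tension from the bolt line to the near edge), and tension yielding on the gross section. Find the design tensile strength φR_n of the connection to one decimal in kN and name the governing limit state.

226.8 kN (gross-section yield governs)

Bolt shear: A_b = π(22)²/4 = 380.13 mm². φR_n = 0.75 × 469 × 380.13 × 5 × 1 = 668.6 kN.
Bearing (12 mm plate, F_u = 400 MPa): end bolts L_c = 39 − 24/2 = 27, R_n = min(1.2×27×12×400, 2.4×22×12×400) = 155.52 kN/bolt; interior L_c = 78 − 24 = 54, R_n = 253.44 kN/bolt. φR_n = 0.75 × (1×155.52 + 4×253.44) = 877.0 kN.
Block shear: shear path 1×[39+4×78] = 1×351 mm, A_gv = 4212, A_nv = 1×(351 − 4.5×26)×12 = 2808 mm²; tension to near edge: (32 − 0.5×26)×12 = 228 mm². R_n = min(0.6×400×2808, 0.6×250×4212) + 1.0×400×228 = min(673.92, 631.8) + 91.2 = 723 kN. φR_n = 0.75 × 723 = 542.3 kN.
Tension yield (gross): A_g = 84×12 = 1008 mm². φR_n = 0.90 × 250 × 1008 = 226.8 kN.
Governing: min(668.6, 877.0, 542.3, 226.8) = 226.8 kN → gross-section yield.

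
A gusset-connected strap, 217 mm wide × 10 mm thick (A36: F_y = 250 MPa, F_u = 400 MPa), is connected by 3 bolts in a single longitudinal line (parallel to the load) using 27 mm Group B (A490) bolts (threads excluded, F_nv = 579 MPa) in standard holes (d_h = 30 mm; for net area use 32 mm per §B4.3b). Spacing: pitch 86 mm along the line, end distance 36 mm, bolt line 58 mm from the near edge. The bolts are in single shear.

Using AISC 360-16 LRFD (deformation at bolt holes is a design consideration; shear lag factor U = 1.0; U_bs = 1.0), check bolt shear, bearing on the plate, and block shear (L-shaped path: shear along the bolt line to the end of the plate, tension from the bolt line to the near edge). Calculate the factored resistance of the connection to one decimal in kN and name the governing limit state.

356.4 kN (block shear governs)

Bolt shear: A_b = π(27)²/4 = 572.56 mm². φR_n = 0.75 × 579 × 572.56 × 3 × 1 = 745.9 kN.
Bearing (10 mm plate, F_u = 400 MPa): end bolts L_c = 36 − 30/2 = 21, R_n = min(1.2×21×10×400, 2.4×27×10×400) = 100.8 kN/bolt; interior L_c = 86 − 30 = 56, R_n = 259.2 kN/bolt. φR_n = 0.75 × (1×100.8 + 2×259.2) = 464.4 kN.
Block shear: shear path 1×[36+2×86] = 1×208 mm, A_gv = 2080, A_nv = 1×(208 − 2.5×32)×10 = 1280 mm²; tension to near edge: (58 − 0.5×32)×10 = 420 mm². R_n = min(0.6×400×1280, 0.6×250×2080) + 1.0×400×420 = min(307.2, 312) + 168 = 475.2 kN. φR_n = 0.75 × 475.2 = 356.4 kN.
Governing: min(745.9, 464.4, 356.4) = 356.4 kN → block shear.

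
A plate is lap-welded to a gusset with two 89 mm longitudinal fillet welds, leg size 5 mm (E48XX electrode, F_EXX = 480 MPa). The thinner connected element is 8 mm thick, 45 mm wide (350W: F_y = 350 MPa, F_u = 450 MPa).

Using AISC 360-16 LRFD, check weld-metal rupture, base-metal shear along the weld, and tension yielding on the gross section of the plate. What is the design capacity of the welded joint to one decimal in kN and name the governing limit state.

Weld metal: throat = 0.707×5 = 3.535 mm, L = 2×89 = 178 mm. φR_n = 0.75 × 0.6 × 480 × 3.535 × 178 = 135.9 kN.
Base metal shear (8 mm plate): yield φR_n = 1.0×0.6×350×8×178 = 299.0 kN; rupture φR_n = 0.75×0.6×450×8×178 = 288.4 kN; take 288.4 kN (rupture).
Tension yield (gross): A_g = 45×8 = 360 mm². φR_n = 0.90 × 350 × 360 = 113.4 kN.
Governing: min(135.9, 288.4, 113.4) = 113.4 kN → gross-section yield.

113.4 kN (gross-section yield governs)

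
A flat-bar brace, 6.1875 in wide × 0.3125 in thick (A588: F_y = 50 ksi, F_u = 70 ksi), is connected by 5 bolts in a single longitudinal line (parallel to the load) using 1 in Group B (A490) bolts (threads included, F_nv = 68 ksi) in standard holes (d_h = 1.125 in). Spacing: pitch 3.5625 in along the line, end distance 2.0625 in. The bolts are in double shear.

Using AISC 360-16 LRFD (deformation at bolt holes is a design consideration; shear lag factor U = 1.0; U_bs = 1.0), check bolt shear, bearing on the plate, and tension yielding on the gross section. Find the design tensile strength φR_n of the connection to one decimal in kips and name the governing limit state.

87.0 kips (gross-section yield governs)

Bolt shear: A_b = π(1)²/4 = 0.7854 in². φR_n = 0.75 × 68 × 0.7854 × 5 × 2 = 400.6 kips.
Bearing (0.3125 in plate, F_u = 70 ksi): end bolts L_c = 2.0625 − 1.125/2 = 1.5, R_n = min(1.2×1.5×0.3125×70, 2.4×1×0.3125×70) = 39.375 kips/bolt; interior L_c = 3.5625 − 1.125 = 2.4375, R_n = 52.5 kips/bolt. φR_n = 0.75 × (1×39.375 + 4×52.5) = 187.0 kips.
Tension yield (gross): A_g = 6.1875×0.3125 = 1.9336 in². φR_n = 0.90 × 50 × 1.9336 = 87.0 kips.
Governing: min(400.6, 187.0, 87.0) = 87.0 kips → gross-section yield.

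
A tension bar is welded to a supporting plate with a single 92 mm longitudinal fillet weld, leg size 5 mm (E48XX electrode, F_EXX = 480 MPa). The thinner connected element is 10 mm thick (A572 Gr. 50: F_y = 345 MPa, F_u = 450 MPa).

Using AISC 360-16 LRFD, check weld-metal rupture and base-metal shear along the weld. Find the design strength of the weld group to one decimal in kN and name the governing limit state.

70.2 kN (weld metal governs)

Weld metal: throat = 0.707×5 = 3.535 mm, L = 92 mm. φR_n = 0.75 × 0.6 × 480 × 3.535 × 92 = 70.2 kN.
Base metal shear (10 mm plate): yield φR_n = 1.0×0.6×345×10×92 = 190.4 kN; rupture φR_n = 0.75×0.6×450×10×92 = 186.3 kN; take 186.3 kN (rupture).
Governing: min(70.2, 186.3) = 70.2 kN → weld metal.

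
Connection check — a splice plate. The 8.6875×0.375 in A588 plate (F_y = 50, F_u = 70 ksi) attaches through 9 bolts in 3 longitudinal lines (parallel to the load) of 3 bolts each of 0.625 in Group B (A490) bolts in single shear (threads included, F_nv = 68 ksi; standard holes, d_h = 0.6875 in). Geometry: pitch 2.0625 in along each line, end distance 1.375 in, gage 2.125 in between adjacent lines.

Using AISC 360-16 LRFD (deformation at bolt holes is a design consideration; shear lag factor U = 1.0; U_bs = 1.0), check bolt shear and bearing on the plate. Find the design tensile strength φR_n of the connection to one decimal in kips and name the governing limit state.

Bolt shear: A_b = π(0.625)²/4 = 0.3068 in². φR_n = 0.75 × 68 × 0.3068 × 9 × 1 = 140.8 kips.
Bearing (0.375 in plate, F_u = 70 ksi): end bolts L_c = 1.375 − 0.6875/2 = 1.03125, R_n = min(1.2×1.03125×0.375×70, 2.4×0.625×0.375×70) = 32.484 kips/bolt; interior L_c = 2.0625 − 0.6875 = 1.375, R_n = 39.375 kips/bolt. φR_n = 0.75 × (3×32.484 + 6×39.375) = 250.3 kips.
Governing: min(140.8, 250.3) = 140.8 kips → bolt shear.

140.8 kips (bolt shear governs)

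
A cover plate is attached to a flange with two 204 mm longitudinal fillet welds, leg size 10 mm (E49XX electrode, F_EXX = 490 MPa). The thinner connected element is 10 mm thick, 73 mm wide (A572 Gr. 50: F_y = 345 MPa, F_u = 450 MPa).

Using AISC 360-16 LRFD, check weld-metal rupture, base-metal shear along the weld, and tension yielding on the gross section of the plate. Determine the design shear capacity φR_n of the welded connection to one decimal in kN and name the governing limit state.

226.7 kN (gross-section yield governs)

Weld metal: throat = 0.707×10 = 7.07 mm, L = 2×204 = 408 mm. φR_n = 0.75 × 0.6 × 490 × 7.07 × 408 = 636.0 kN.
Base metal shear (10 mm plate): yield φR_n = 1.0×0.6×345×10×408 = 844.6 kN; rupture φR_n = 0.75×0.6×450×10×408 = 826.2 kN; take 826.2 kN (rupture).
Tension yield (gross): A_g = 73×10 = 730 mm². φR_n = 0.90 × 345 × 730 = 226.7 kN.
Governing: min(636.0, 826.2, 226.7) = 226.7 kN → gross-section yield.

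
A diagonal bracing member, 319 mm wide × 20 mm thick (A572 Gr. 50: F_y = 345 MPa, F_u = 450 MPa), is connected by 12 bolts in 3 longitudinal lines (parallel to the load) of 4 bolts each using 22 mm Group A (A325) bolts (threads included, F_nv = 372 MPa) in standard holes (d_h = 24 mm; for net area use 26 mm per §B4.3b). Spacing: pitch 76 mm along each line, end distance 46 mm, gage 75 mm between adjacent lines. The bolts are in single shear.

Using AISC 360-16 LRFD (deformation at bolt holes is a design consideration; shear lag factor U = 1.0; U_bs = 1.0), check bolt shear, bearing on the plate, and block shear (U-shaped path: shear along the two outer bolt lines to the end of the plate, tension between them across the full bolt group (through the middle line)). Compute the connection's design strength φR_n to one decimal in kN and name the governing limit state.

Bolt shear: A_b = π(22)²/4 = 380.13 mm². φR_n = 0.75 × 372 × 380.13 × 12 × 1 = 1272.7 kN.
Bearing (20 mm plate, F_u = 450 MPa): end bolts L_c = 46 − 24/2 = 34, R_n = min(1.2×34×20×450, 2.4×22×20×450) = 367.2 kN/bolt; interior L_c = 76 − 24 = 52, R_n = 475.2 kN/bolt. φR_n = 0.75 × (3×367.2 + 9×475.2) = 4033.8 kN.
Block shear: shear path 2×[46+3×76] = 2×274 mm, A_gv = 10960, A_nv = 2×(274 − 3.5×26)×20 = 7320 mm²; tension across gage: (150 − 2×26)×20 = 1960 mm². R_n = min(0.6×450×7320, 0.6×345×10960) + 1.0×450×1960 = min(1976.4, 2268.7) + 882 = 2858.4 kN. φR_n = 0.75 × 2858.4 = 2143.8 kN.
Governing: min(1272.7, 4033.8, 2143.8) = 1272.7 kN → bolt shear.

1272.7 kN (bolt shear governs)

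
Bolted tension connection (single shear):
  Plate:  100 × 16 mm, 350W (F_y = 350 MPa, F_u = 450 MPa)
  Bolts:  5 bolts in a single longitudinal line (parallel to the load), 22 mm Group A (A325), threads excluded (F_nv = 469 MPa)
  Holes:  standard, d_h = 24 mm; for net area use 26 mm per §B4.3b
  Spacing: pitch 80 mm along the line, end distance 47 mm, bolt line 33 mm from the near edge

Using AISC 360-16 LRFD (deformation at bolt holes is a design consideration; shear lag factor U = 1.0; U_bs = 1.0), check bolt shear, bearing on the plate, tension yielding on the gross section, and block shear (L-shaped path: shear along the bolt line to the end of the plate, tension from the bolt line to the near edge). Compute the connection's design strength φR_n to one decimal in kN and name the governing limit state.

504.0 kN (gross-section yield governs)

Bolt shear: A_b = π(22)²/4 = 380.13 mm². φR_n = 0.75 × 469 × 380.13 × 5 × 1 = 668.6 kN.
Bearing (16 mm plate, F_u = 450 MPa): end bolts L_c = 47 − 24/2 = 35, R_n = min(1.2×35×16×450, 2.4×22×16×450) = 302.4 kN/bolt; interior L_c = 80 − 24 = 56, R_n = 380.16 kN/bolt. φR_n = 0.75 × (1×302.4 + 4×380.16) = 1367.3 kN.
Tension yield (gross): A_g = 100×16 = 1600 mm². φR_n = 0.90 × 350 × 1600 = 504.0 kN.
Block shear: shear path 1×[47+4×80] = 1×367 mm, A_gv = 5872, A_nv = 1×(367 − 4.5×26)×16 = 4000 mm²; tension to near edge: (33 − 0.5×26)×16 = 320 mm². R_n = min(0.6×450×4000, 0.6×350×5872) + 1.0×450×320 = min(1080, 1233.1) + 144 = 1224 kN. φR_n = 0.75 × 1224 = 918.0 kN.
Governing: min(668.6, 1367.3, 504.0, 918.0) = 504.0 kN → gross-section yield.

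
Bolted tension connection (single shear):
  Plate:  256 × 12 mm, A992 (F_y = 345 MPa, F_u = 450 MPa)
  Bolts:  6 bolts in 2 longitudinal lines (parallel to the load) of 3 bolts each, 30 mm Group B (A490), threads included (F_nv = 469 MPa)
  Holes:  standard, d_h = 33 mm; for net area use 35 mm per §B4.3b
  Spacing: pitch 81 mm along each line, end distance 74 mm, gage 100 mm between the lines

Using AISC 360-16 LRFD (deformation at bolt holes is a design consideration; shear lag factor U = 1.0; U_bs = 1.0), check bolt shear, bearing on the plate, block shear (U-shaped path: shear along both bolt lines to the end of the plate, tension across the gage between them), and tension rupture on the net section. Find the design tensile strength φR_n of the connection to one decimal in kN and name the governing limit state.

753.3 kN (net-section rupture governs)

Bolt shear: A_b = π(30)²/4 = 706.86 mm². φR_n = 0.75 × 469 × 706.86 × 6 × 1 = 1491.8 kN.
Bearing (12 mm plate, F_u = 450 MPa): end bolts L_c = 74 − 33/2 = 57.5, R_n = min(1.2×57.5×12×450, 2.4×30×12×450) = 372.6 kN/bolt; interior L_c = 81 − 33 = 48, R_n = 311.04 kN/bolt. φR_n = 0.75 × (2×372.6 + 4×311.04) = 1492.0 kN.
Block shear: shear path 2×[74+2×81] = 2×236 mm, A_gv = 5664, A_nv = 2×(236 − 2.5×35)×12 = 3564 mm²; tension across gage: (100 − 1×35)×12 = 780 mm². R_n = min(0.6×450×3564, 0.6×345×5664) + 1.0×450×780 = min(962.28, 1172.4) + 351 = 1313.3 kN. φR_n = 0.75 × 1313.3 = 985.0 kN.
Tension rupture (net): A_n = (256 − 2×35)×12 = 2232 mm² (U = 1.0, A_e = A_n). φR_n = 0.75 × 450 × 2232 = 753.3 kN.
Governing: min(1491.8, 1492.0, 985.0, 753.3) = 753.3 kN → net-section rupture.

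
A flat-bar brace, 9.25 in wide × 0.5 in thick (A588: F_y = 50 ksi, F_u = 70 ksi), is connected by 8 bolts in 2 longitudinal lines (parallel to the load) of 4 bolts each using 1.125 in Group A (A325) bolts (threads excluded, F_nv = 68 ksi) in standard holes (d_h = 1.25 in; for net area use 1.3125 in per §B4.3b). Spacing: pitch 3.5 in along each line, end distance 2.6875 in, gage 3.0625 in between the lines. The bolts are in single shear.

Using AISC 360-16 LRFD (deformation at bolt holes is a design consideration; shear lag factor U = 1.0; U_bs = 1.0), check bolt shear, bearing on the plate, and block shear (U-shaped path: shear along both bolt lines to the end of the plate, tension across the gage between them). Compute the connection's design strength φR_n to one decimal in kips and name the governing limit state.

316.6 kips (block shear governs)

Bolt shear: A_b = π(1.125)²/4 = 0.99402 in². φR_n = 0.75 × 68 × 0.99402 × 8 × 1 = 405.6 kips.
Bearing (0.5 in plate, F_u = 70 ksi): end bolts L_c = 2.6875 − 1.25/2 = 2.0625, R_n = min(1.2×2.0625×0.5×70, 2.4×1.125×0.5×70) = 86.625 kips/bolt; interior L_c = 3.5 − 1.25 = 2.25, R_n = 94.5 kips/bolt. φR_n = 0.75 × (2×86.625 + 6×94.5) = 555.2 kips.
Block shear: shear path 2×[2.6875+3×3.5] = 2×13.1875 in, A_gv = 13.188, A_nv = 2×(13.1875 − 3.5×1.3125)×0.5 = 8.5938 in²; tension across gage: (3.0625 − 1×1.3125)×0.5 = 0.875 in². R_n = min(0.6×70×8.5938, 0.6×50×13.188) + 1.0×70×0.875 = min(360.94, 395.64) + 61.25 = 422.19 kips. φR_n = 0.75 × 422.19 = 316.6 kips.
Governing: min(405.6, 555.2, 316.6) = 316.6 kips → block shear.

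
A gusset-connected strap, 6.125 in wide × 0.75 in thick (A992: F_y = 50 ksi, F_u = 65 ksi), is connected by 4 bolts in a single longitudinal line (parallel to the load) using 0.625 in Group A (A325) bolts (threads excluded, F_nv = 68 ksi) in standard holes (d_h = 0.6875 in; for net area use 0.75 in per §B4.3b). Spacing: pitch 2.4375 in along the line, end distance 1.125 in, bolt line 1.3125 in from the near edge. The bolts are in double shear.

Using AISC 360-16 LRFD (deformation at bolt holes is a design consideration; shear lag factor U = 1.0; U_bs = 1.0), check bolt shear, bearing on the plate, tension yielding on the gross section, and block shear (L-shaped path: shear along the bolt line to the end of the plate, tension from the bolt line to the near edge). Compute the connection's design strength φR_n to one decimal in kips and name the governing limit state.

125.2 kips (bolt shear governs)

Bolt shear: A_b = π(0.625)²/4 = 0.3068 in². φR_n = 0.75 × 68 × 0.3068 × 4 × 2 = 125.2 kips.
Bearing (0.75 in plate, F_u = 65 ksi): end bolts L_c = 1.125 − 0.6875/2 = 0.78125, R_n = min(1.2×0.78125×0.75×65, 2.4×0.625×0.75×65) = 45.703 kips/bolt; interior L_c = 2.4375 − 0.6875 = 1.75, R_n = 73.125 kips/bolt. φR_n = 0.75 × (1×45.703 + 3×73.125) = 198.8 kips.
Tension yield (gross): A_g = 6.125×0.75 = 4.5938 in². φR_n = 0.90 × 50 × 4.5938 = 206.7 kips.
Block shear: shear path 1×[1.125+3×2.4375] = 1×8.4375 in, A_gv = 6.3281, A_nv = 1×(8.4375 − 3.5×0.75)×0.75 = 4.3594 in²; tension to near edge: (1.3125 − 0.5×0.75)×0.75 = 0.70313 in². R_n = min(0.6×65×4.3594, 0.6×50×6.3281) + 1.0×65×0.70313 = min(170.02, 189.84) + 45.703 = 215.72 kips. φR_n = 0.75 × 215.72 = 161.8 kips.
Governing: min(125.2, 198.8, 206.7, 161.8) = 125.2 kips → bolt shear.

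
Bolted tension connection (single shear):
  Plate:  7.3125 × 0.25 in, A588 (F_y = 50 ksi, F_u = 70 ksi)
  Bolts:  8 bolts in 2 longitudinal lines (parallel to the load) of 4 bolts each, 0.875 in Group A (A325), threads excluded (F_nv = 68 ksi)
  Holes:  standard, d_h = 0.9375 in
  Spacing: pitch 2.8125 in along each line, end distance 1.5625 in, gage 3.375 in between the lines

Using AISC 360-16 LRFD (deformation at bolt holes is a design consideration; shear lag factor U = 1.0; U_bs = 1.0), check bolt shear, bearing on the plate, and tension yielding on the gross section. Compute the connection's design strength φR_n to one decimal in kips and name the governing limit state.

Bolt shear: A_b = π(0.875)²/4 = 0.60132 in². φR_n = 0.75 × 68 × 0.60132 × 8 × 1 = 245.3 kips.
Bearing (0.25 in plate, F_u = 70 ksi): end bolts L_c = 1.5625 − 0.9375/2 = 1.09375, R_n = min(1.2×1.09375×0.25×70, 2.4×0.875×0.25×70) = 22.969 kips/bolt; interior L_c = 2.8125 − 0.9375 = 1.875, R_n = 36.75 kips/bolt. φR_n = 0.75 × (2×22.969 + 6×36.75) = 199.8 kips.
Tension yield (gross): A_g = 7.3125×0.25 = 1.8281 in². φR_n = 0.90 × 50 × 1.8281 = 82.3 kips.
Governing: min(245.3, 199.8, 82.3) = 82.3 kips → gross-section yield.

82.3 kips (gross-section yield governs)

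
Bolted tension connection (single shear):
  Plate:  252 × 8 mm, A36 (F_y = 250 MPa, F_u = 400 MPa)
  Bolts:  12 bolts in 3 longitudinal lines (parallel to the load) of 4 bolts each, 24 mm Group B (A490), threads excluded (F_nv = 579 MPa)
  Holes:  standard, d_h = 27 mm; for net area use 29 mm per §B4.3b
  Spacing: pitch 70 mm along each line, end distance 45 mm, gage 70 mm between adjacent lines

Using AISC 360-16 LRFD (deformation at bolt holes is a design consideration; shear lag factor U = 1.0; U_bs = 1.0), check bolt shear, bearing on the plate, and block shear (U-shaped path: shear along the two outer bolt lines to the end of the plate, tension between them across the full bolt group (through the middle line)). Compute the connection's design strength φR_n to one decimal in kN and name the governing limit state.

Bolt shear: A_b = π(24)²/4 = 452.39 mm². φR_n = 0.75 × 579 × 452.39 × 12 × 1 = 2357.4 kN.
Bearing (8 mm plate, F_u = 400 MPa): end bolts L_c = 45 − 27/2 = 31.5, R_n = min(1.2×31.5×8×400, 2.4×24×8×400) = 120.96 kN/bolt; interior L_c = 70 − 27 = 43, R_n = 165.12 kN/bolt. φR_n = 0.75 × (3×120.96 + 9×165.12) = 1386.7 kN.
Block shear: shear path 2×[45+3×70] = 2×255 mm, A_gv = 4080, A_nv = 2×(255 − 3.5×29)×8 = 2456 mm²; tension across gage: (140 − 2×29)×8 = 656 mm². R_n = min(0.6×400×2456, 0.6×250×4080) + 1.0×400×656 = min(589.44, 612) + 262.4 = 851.84 kN. φR_n = 0.75 × 851.84 = 638.9 kN.
Governing: min(2357.4, 1386.7, 638.9) = 638.9 kN → block shear.

638.9 kN (block shear governs)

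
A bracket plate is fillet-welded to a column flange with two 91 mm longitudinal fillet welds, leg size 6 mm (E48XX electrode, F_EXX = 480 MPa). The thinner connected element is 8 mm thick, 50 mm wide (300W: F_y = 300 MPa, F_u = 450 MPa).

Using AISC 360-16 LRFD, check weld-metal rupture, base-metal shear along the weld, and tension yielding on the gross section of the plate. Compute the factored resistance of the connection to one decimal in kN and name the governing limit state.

108.0 kN (gross-section yield governs)

Weld metal: throat = 0.707×6 = 4.242 mm, L = 2×91 = 182 mm. φR_n = 0.75 × 0.6 × 480 × 4.242 × 182 = 166.8 kN.
Base metal shear (8 mm plate): yield φR_n = 1.0×0.6×300×8×182 = 262.1 kN; rupture φR_n = 0.75×0.6×450×8×182 = 294.8 kN; take 262.1 kN (yield).
Tension yield (gross): A_g = 50×8 = 400 mm². φR_n = 0.90 × 300 × 400 = 108.0 kN.
Governing: min(166.8, 262.1, 108.0) = 108.0 kN → gross-section yield.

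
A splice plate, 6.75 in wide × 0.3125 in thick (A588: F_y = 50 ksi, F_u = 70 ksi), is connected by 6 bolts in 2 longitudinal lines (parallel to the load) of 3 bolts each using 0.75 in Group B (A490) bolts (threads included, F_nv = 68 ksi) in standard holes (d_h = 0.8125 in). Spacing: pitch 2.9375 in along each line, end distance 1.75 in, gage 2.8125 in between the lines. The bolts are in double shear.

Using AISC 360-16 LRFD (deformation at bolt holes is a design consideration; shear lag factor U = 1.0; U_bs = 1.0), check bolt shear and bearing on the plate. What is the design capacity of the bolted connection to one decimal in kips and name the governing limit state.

171.0 kips (bearing governs)

Bolt shear: A_b = π(0.75)²/4 = 0.44179 in². φR_n = 0.75 × 68 × 0.44179 × 6 × 2 = 270.4 kips.
Bearing (0.3125 in plate, F_u = 70 ksi): end bolts L_c = 1.75 − 0.8125/2 = 1.34375, R_n = min(1.2×1.34375×0.3125×70, 2.4×0.75×0.3125×70) = 35.273 kips/bolt; interior L_c = 2.9375 − 0.8125 = 2.125, R_n = 39.375 kips/bolt. φR_n = 0.75 × (2×35.273 + 4×39.375) = 171.0 kips.
Governing: min(270.4, 171.0) = 171.0 kips → bearing.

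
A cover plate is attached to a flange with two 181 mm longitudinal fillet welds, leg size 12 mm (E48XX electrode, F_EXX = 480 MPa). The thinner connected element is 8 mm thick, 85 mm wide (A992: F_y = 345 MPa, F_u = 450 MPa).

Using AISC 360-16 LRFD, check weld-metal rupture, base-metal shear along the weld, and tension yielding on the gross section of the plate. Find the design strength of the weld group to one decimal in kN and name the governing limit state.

Weld metal: throat = 0.707×12 = 8.484 mm, L = 2×181 = 362 mm. φR_n = 0.75 × 0.6 × 480 × 8.484 × 362 = 663.4 kN.
Base metal shear (8 mm plate): yield φR_n = 1.0×0.6×345×8×362 = 599.5 kN; rupture φR_n = 0.75×0.6×450×8×362 = 586.4 kN; take 586.4 kN (rupture).
Tension yield (gross): A_g = 85×8 = 680 mm². φR_n = 0.90 × 345 × 680 = 211.1 kN.
Governing: min(663.4, 586.4, 211.1) = 211.1 kN → gross-section yield.

211.1 kN (gross-section yield governs)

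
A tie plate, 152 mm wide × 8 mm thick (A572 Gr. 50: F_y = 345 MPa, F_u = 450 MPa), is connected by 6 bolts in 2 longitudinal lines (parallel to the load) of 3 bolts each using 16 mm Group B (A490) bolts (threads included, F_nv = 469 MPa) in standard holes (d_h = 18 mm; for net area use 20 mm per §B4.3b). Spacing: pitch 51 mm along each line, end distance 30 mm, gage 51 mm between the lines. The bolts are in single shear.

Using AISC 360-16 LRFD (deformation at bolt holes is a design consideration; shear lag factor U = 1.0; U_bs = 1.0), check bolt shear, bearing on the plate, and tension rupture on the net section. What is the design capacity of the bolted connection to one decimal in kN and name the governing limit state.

Bolt shear: A_b = π(16)²/4 = 201.06 mm². φR_n = 0.75 × 469 × 201.06 × 6 × 1 = 424.3 kN.
Bearing (8 mm plate, F_u = 450 MPa): end bolts L_c = 30 − 18/2 = 21, R_n = min(1.2×21×8×450, 2.4×16×8×450) = 90.72 kN/bolt; interior L_c = 51 − 18 = 33, R_n = 138.24 kN/bolt. φR_n = 0.75 × (2×90.72 + 4×138.24) = 550.8 kN.
Tension rupture (net): A_n = (152 − 2×20)×8 = 896 mm² (U = 1.0, A_e = A_n). φR_n = 0.75 × 450 × 896 = 302.4 kN.
Governing: min(424.3, 550.8, 302.4) = 302.4 kN → net-section rupture.

302.4 kN (net-section rupture governs)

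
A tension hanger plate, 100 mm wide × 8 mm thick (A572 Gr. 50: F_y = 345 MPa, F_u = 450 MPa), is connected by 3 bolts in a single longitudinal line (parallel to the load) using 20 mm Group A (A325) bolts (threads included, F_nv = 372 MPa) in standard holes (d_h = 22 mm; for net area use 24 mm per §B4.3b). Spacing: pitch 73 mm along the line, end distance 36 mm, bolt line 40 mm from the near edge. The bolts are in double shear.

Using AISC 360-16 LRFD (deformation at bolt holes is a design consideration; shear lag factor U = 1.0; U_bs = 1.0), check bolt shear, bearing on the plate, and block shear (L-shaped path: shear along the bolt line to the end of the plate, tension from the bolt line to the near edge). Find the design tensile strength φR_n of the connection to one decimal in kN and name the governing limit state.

273.2 kN (block shear governs)

Bolt shear: A_b = π(20)²/4 = 314.16 mm². φR_n = 0.75 × 372 × 314.16 × 3 × 2 = 525.9 kN.
Bearing (8 mm plate, F_u = 450 MPa): end bolts L_c = 36 − 22/2 = 25, R_n = min(1.2×25×8×450, 2.4×20×8×450) = 108 kN/bolt; interior L_c = 73 − 22 = 51, R_n = 172.8 kN/bolt. φR_n = 0.75 × (1×108 + 2×172.8) = 340.2 kN.
Block shear: shear path 1×[36+2×73] = 1×182 mm, A_gv = 1456, A_nv = 1×(182 − 2.5×24)×8 = 976 mm²; tension to near edge: (40 − 0.5×24)×8 = 224 mm². R_n = min(0.6×450×976, 0.6×345×1456) + 1.0×450×224 = min(263.52, 301.39) + 100.8 = 364.32 kN. φR_n = 0.75 × 364.32 = 273.2 kN.
Governing: min(525.9, 340.2, 273.2) = 273.2 kN → block shear.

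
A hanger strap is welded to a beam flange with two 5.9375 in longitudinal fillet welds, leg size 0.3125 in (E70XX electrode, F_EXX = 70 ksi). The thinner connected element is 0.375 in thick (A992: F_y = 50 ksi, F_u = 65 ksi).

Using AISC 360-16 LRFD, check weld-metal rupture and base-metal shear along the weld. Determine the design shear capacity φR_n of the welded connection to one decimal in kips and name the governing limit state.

Weld metal: throat = 0.707×0.3125 = 0.22094 in, L = 2×5.9375 = 11.875 in. φR_n = 0.75 × 0.6 × 70 × 0.22094 × 11.875 = 82.6 kips.
Base metal shear (0.375 in plate): yield φR_n = 1.0×0.6×50×0.375×11.875 = 133.6 kips; rupture φR_n = 0.75×0.6×65×0.375×11.875 = 130.3 kips; take 130.3 kips (rupture).
Governing: min(82.6, 130.3) = 82.6 kips → weld metal.

82.6 kips (weld metal governs)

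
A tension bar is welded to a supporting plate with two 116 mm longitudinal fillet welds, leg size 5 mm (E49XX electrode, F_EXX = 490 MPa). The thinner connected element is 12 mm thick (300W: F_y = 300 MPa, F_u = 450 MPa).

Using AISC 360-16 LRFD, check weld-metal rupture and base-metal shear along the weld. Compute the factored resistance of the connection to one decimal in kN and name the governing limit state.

180.8 kN (weld metal governs)

Weld metal: throat = 0.707×5 = 3.535 mm, L = 2×116 = 232 mm. φR_n = 0.75 × 0.6 × 490 × 3.535 × 232 = 180.8 kN.
Base metal shear (12 mm plate): yield φR_n = 1.0×0.6×300×12×232 = 501.1 kN; rupture φR_n = 0.75×0.6×450×12×232 = 563.8 kN; take 501.1 kN (yield).
Governing: min(180.8, 501.1) = 180.8 kN → weld metal.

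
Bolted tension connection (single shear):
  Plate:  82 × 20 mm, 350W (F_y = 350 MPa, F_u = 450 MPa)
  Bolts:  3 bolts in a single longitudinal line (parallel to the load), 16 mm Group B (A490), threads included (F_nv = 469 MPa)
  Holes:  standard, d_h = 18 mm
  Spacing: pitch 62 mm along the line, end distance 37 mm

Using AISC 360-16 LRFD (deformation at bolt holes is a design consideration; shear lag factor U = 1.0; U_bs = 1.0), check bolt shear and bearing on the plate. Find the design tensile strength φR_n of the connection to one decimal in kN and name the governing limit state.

Bolt shear: A_b = π(16)²/4 = 201.06 mm². φR_n = 0.75 × 469 × 201.06 × 3 × 1 = 212.2 kN.
Bearing (20 mm plate, F_u = 450 MPa): end bolts L_c = 37 − 18/2 = 28, R_n = min(1.2×28×20×450, 2.4×16×20×450) = 302.4 kN/bolt; interior L_c = 62 − 18 = 44, R_n = 345.6 kN/bolt. φR_n = 0.75 × (1×302.4 + 2×345.6) = 745.2 kN.
Governing: min(212.2, 745.2) = 212.2 kN → bolt shear.

212.2 kN (bolt shear governs)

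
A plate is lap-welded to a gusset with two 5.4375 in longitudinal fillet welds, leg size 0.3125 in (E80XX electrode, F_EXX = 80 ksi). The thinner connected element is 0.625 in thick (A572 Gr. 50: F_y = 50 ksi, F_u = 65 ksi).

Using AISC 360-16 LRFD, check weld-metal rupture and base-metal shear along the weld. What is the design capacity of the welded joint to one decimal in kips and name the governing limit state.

Weld metal: throat = 0.707×0.3125 = 0.22094 in, L = 2×5.4375 = 10.875 in. φR_n = 0.75 × 0.6 × 80 × 0.22094 × 10.875 = 86.5 kips.
Base metal shear (0.625 in plate): yield φR_n = 1.0×0.6×50×0.625×10.875 = 203.9 kips; rupture φR_n = 0.75×0.6×65×0.625×10.875 = 198.8 kips; take 198.8 kips (rupture).
Governing: min(86.5, 198.8) = 86.5 kips → weld metal.

86.5 kips (weld metal governs)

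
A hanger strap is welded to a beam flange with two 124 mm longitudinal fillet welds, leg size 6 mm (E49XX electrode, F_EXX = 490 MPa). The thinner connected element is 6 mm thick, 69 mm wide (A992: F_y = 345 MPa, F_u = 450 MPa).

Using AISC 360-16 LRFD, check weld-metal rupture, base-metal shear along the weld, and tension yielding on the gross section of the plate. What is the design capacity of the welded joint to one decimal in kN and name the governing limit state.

128.5 kN (gross-section yield governs)

Weld metal: throat = 0.707×6 = 4.242 mm, L = 2×124 = 248 mm. φR_n = 0.75 × 0.6 × 490 × 4.242 × 248 = 232.0 kN.
Base metal shear (6 mm plate): yield φR_n = 1.0×0.6×345×6×248 = 308.0 kN; rupture φR_n = 0.75×0.6×450×6×248 = 301.3 kN; take 301.3 kN (rupture).
Tension yield (gross): A_g = 69×6 = 414 mm². φR_n = 0.90 × 345 × 414 = 128.5 kN.
Governing: min(232.0, 301.3, 128.5) = 128.5 kN → gross-section yield.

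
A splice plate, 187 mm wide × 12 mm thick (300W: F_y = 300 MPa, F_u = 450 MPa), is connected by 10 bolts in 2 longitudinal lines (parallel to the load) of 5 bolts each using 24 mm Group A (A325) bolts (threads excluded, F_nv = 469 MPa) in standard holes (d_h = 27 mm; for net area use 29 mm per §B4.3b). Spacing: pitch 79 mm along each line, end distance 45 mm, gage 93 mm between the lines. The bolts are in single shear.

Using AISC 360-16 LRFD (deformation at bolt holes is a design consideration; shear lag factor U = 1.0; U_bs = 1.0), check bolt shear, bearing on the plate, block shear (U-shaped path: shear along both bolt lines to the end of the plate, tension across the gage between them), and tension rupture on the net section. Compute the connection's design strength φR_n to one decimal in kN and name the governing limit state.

Bolt shear: A_b = π(24)²/4 = 452.39 mm². φR_n = 0.75 × 469 × 452.39 × 10 × 1 = 1591.3 kN.
Bearing (12 mm plate, F_u = 450 MPa): end bolts L_c = 45 − 27/2 = 31.5, R_n = min(1.2×31.5×12×450, 2.4×24×12×450) = 204.12 kN/bolt; interior L_c = 79 − 27 = 52, R_n = 311.04 kN/bolt. φR_n = 0.75 × (2×204.12 + 8×311.04) = 2172.4 kN.
Block shear: shear path 2×[45+4×79] = 2×361 mm, A_gv = 8664, A_nv = 2×(361 − 4.5×29)×12 = 5532 mm²; tension across gage: (93 − 1×29)×12 = 768 mm². R_n = min(0.6×450×5532, 0.6×300×8664) + 1.0×450×768 = min(1493.6, 1559.5) + 345.6 = 1839.2 kN. φR_n = 0.75 × 1839.2 = 1379.4 kN.
Tension rupture (net): A_n = (187 − 2×29)×12 = 1548 mm² (U = 1.0, A_e = A_n). φR_n = 0.75 × 450 × 1548 = 522.5 kN.
Governing: min(1591.3, 2172.4, 1379.4, 522.5) = 522.5 kN → net-section rupture.

522.5 kN (net-section rupture governs)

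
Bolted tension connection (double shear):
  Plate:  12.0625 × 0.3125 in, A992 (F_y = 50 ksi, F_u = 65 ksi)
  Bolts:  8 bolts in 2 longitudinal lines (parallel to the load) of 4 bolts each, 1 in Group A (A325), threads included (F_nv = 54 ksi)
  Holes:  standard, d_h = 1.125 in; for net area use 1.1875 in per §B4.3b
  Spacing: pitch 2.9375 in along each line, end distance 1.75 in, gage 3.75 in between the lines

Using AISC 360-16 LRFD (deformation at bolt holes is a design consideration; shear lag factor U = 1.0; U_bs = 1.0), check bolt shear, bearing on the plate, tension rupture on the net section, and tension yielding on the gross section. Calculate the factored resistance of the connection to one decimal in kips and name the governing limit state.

Bolt shear: A_b = π(1)²/4 = 0.7854 in². φR_n = 0.75 × 54 × 0.7854 × 8 × 2 = 508.9 kips.
Bearing (0.3125 in plate, F_u = 65 ksi): end bolts L_c = 1.75 − 1.125/2 = 1.1875, R_n = min(1.2×1.1875×0.3125×65, 2.4×1×0.3125×65) = 28.945 kips/bolt; interior L_c = 2.9375 − 1.125 = 1.8125, R_n = 44.18 kips/bolt. φR_n = 0.75 × (2×28.945 + 6×44.18) = 242.2 kips.
Tension rupture (net): A_n = (12.0625 − 2×1.1875)×0.3125 = 3.0273 in² (U = 1.0, A_e = A_n). φR_n = 0.75 × 65 × 3.0273 = 147.6 kips.
Tension yield (gross): A_g = 12.0625×0.3125 = 3.7695 in². φR_n = 0.90 × 50 × 3.7695 = 169.6 kips.
Governing: min(508.9, 242.2, 147.6, 169.6) = 147.6 kips → net-section rupture.

147.6 kips (net-section rupture governs)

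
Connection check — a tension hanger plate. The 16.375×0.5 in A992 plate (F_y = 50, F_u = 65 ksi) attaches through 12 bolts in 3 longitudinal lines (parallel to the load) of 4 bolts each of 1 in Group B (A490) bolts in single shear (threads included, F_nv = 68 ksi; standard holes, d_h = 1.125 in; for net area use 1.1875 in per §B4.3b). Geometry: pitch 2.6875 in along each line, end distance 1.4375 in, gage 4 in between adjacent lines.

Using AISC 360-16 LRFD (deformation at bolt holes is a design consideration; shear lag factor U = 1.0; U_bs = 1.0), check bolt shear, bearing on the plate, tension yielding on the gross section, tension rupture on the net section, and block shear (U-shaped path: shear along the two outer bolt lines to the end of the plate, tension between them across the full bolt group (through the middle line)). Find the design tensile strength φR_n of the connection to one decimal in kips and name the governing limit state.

293.4 kips (block shear governs)

Bolt shear: A_b = π(1)²/4 = 0.7854 in². φR_n = 0.75 × 68 × 0.7854 × 12 × 1 = 480.7 kips.
Bearing (0.5 in plate, F_u = 65 ksi): end bolts L_c = 1.4375 − 1.125/2 = 0.875, R_n = min(1.2×0.875×0.5×65, 2.4×1×0.5×65) = 34.125 kips/bolt; interior L_c = 2.6875 − 1.125 = 1.5625, R_n = 60.938 kips/bolt. φR_n = 0.75 × (3×34.125 + 9×60.938) = 488.1 kips.
Tension yield (gross): A_g = 16.375×0.5 = 8.1875 in². φR_n = 0.90 × 50 × 8.1875 = 368.4 kips.
Tension rupture (net): A_n = (16.375 − 3×1.1875)×0.5 = 6.4063 in² (U = 1.0, A_e = A_n). φR_n = 0.75 × 65 × 6.4063 = 312.3 kips.
Block shear: shear path 2×[1.4375+3×2.6875] = 2×9.5 in, A_gv = 9.5, A_nv = 2×(9.5 − 3.5×1.1875)×0.5 = 5.3438 in²; tension across gage: (8 − 2×1.1875)×0.5 = 2.8125 in². R_n = min(0.6×65×5.3438, 0.6×50×9.5) + 1.0×65×2.8125 = min(208.41, 285) + 182.81 = 391.22 kips. φR_n = 0.75 × 391.22 = 293.4 kips.
Governing: min(480.7, 488.1, 368.4, 312.3, 293.4) = 293.4 kips → block shear.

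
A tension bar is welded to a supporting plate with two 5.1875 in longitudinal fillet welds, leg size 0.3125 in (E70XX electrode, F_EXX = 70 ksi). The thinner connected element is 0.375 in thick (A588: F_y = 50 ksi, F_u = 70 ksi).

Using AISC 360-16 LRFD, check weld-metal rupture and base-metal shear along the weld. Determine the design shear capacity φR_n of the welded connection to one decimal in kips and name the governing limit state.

72.2 kips (weld metal governs)

Weld metal: throat = 0.707×0.3125 = 0.22094 in, L = 2×5.1875 = 10.375 in. φR_n = 0.75 × 0.6 × 70 × 0.22094 × 10.375 = 72.2 kips.
Base metal shear (0.375 in plate): yield φR_n = 1.0×0.6×50×0.375×10.375 = 116.7 kips; rupture φR_n = 0.75×0.6×70×0.375×10.375 = 122.6 kips; take 116.7 kips (yield).
Governing: min(72.2, 116.7) = 72.2 kips → weld metal.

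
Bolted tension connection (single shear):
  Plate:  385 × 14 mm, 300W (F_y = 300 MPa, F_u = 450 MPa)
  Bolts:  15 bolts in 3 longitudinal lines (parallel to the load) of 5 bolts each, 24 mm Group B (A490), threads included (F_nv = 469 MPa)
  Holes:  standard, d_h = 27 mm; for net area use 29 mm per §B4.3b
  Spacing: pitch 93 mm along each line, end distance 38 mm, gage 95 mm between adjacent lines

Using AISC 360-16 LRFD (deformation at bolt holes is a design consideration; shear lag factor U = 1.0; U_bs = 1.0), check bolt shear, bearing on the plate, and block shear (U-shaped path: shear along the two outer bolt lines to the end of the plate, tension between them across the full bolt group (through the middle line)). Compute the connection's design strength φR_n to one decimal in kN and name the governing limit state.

2173.5 kN (block shear governs)

Bolt shear: A_b = π(24)²/4 = 452.39 mm². φR_n = 0.75 × 469 × 452.39 × 15 × 1 = 2386.9 kN.
Bearing (14 mm plate, F_u = 450 MPa): end bolts L_c = 38 − 27/2 = 24.5, R_n = min(1.2×24.5×14×450, 2.4×24×14×450) = 185.22 kN/bolt; interior L_c = 93 − 27 = 66, R_n = 362.88 kN/bolt. φR_n = 0.75 × (3×185.22 + 12×362.88) = 3682.7 kN.
Block shear: shear path 2×[38+4×93] = 2×410 mm, A_gv = 11480, A_nv = 2×(410 − 4.5×29)×14 = 7826 mm²; tension across gage: (190 − 2×29)×14 = 1848 mm². R_n = min(0.6×450×7826, 0.6×300×11480) + 1.0×450×1848 = min(2113, 2066.4) + 831.6 = 2898 kN. φR_n = 0.75 × 2898 = 2173.5 kN.
Governing: min(2386.9, 3682.7, 2173.5) = 2173.5 kN → block shear.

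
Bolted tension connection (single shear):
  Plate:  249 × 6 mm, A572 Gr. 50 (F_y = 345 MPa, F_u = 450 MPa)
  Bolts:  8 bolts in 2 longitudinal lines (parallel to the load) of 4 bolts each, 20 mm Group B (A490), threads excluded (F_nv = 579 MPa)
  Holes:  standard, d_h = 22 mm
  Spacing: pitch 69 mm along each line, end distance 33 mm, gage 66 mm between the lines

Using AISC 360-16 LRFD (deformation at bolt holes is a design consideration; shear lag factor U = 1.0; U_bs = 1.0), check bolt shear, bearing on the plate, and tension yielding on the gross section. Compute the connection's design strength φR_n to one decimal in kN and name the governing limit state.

Bolt shear: A_b = π(20)²/4 = 314.16 mm². φR_n = 0.75 × 579 × 314.16 × 8 × 1 = 1091.4 kN.
Bearing (6 mm plate, F_u = 450 MPa): end bolts L_c = 33 − 22/2 = 22, R_n = min(1.2×22×6×450, 2.4×20×6×450) = 71.28 kN/bolt; interior L_c = 69 − 22 = 47, R_n = 129.6 kN/bolt. φR_n = 0.75 × (2×71.28 + 6×129.6) = 690.1 kN.
Tension yield (gross): A_g = 249×6 = 1494 mm². φR_n = 0.90 × 345 × 1494 = 463.9 kN.
Governing: min(1091.4, 690.1, 463.9) = 463.9 kN → gross-section yield.

463.9 kN (gross-section yield governs)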